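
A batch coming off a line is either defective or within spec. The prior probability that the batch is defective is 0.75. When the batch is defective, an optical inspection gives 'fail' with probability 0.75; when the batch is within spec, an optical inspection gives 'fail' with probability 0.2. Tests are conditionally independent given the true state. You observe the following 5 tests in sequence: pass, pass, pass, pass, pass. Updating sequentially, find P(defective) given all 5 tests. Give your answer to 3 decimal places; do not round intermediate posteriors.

0.009

Apply Bayes' rule sequentially, carrying P(defective) forward.
After 'pass': P(defective) = 0.25·0.7500 / (0.25·0.7500 + 0.8·0.2500) ≈ 0.4839
After 'pass': P(defective) = 0.25·0.4839 / (0.25·0.4839 + 0.8·0.5161) ≈ 0.2266
After 'pass': P(defective) = 0.25·0.2266 / (0.25·0.2266 + 0.8·0.7734) ≈ 0.0839
After 'pass': P(defective) = 0.25·0.0839 / (0.25·0.0839 + 0.8·0.9161) ≈ 0.0278
After 'pass': P(defective) = 0.25·0.0278 / (0.25·0.0278 + 0.8·0.9722) ≈ 0.0089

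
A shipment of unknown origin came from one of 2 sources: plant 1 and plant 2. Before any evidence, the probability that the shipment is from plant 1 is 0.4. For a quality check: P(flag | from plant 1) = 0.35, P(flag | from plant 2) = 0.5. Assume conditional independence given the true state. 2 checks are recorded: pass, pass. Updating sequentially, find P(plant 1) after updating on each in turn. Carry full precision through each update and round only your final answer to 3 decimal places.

After 'pass': P(plant 1) = 0.65·0.4000 / (0.65·0.4000 + 0.5·0.6000) ≈ 0.4643
After 'pass': P(plant 1) = 0.65·0.4643 / (0.65·0.4643 + 0.5·0.5357) ≈ 0.5298

0.530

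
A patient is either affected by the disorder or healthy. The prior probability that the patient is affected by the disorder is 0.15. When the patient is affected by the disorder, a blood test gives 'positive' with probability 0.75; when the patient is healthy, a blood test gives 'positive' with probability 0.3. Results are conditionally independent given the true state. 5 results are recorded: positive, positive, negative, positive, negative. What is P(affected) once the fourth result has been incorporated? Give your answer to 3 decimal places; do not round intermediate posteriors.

After 'positive': P(affected) = 0.75·0.1500 / (0.75·0.1500 + 0.3·0.8500) ≈ 0.3061
After 'positive': P(affected) = 0.75·0.3061 / (0.75·0.3061 + 0.3·0.6939) ≈ 0.5245
After 'negative': P(affected) = 0.25·0.5245 / (0.25·0.5245 + 0.7·0.4755) ≈ 0.2826
After 'positive': P(affected) = 0.75·0.2826 / (0.75·0.2826 + 0.3·0.7174) ≈ 0.4962

0.496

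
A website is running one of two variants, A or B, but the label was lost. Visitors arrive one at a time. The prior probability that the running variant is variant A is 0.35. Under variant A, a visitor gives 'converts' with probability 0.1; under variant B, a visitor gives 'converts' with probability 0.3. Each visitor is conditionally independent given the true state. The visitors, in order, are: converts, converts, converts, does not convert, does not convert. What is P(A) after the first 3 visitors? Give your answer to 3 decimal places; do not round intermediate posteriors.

0.020

After 'converts': P(A) = 0.1·0.3500 / (0.1·0.3500 + 0.3·0.6500) ≈ 0.1522
After 'converts': P(A) = 0.1·0.1522 / (0.1·0.1522 + 0.3·0.8478) ≈ 0.0565
After 'converts': P(A) = 0.1·0.0565 / (0.1·0.0565 + 0.3·0.9435) ≈ 0.0196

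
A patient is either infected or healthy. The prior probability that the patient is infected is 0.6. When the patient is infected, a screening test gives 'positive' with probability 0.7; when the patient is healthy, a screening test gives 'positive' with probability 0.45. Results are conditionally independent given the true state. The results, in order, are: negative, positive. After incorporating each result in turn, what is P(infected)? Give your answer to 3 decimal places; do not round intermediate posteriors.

0.560

After 'negative': P(infected) = 0.3·0.6000 / (0.3·0.6000 + 0.55·0.4000) ≈ 0.4500
After 'positive': P(infected) = 0.7·0.4500 / (0.7·0.4500 + 0.45·0.5500) ≈ 0.5600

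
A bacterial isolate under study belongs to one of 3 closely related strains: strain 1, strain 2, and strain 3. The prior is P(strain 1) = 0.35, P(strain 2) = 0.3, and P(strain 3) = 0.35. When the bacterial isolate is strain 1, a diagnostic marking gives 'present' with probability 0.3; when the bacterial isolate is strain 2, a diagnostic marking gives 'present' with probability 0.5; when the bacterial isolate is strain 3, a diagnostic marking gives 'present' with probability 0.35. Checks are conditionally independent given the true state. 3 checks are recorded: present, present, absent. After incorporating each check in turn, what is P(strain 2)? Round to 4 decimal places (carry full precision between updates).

After 'present': normaliser = 0.3·0.3500 + 0.5·0.3000 + 0.35·0.3500; P(strain 1) ≈ 0.2781, P(strain 2) ≈ 0.3974, P(strain 3) ≈ 0.3245
After 'present': normaliser = 0.3·0.2781 + 0.5·0.3974 + 0.35·0.3245; P(strain 1) ≈ 0.2109, P(strain 2) ≈ 0.5021, P(strain 3) ≈ 0.2870
After 'absent': normaliser = 0.7·0.2109 + 0.5·0.5021 + 0.65·0.2870; P(strain 1) ≈ 0.2522, P(strain 2) ≈ 0.4290, P(strain 3) ≈ 0.3188

0.4290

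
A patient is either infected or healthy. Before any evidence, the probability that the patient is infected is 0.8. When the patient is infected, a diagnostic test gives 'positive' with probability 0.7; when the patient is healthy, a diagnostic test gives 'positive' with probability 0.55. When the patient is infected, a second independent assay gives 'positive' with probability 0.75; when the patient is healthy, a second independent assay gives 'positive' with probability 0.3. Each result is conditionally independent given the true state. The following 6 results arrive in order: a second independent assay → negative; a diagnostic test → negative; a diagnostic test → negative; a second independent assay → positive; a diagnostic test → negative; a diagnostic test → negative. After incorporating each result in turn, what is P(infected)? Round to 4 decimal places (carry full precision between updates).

0.4137

After a second independent assay='negative': P(infected) = 0.25·0.8000 / (0.25·0.8000 + 0.7·0.2000) ≈ 0.5882
After a diagnostic test='negative': P(infected) = 0.3·0.5882 / (0.3·0.5882 + 0.45·0.4118) ≈ 0.4878
After a diagnostic test='negative': P(infected) = 0.3·0.4878 / (0.3·0.4878 + 0.45·0.5122) ≈ 0.3883
After a second independent assay='positive': P(infected) = 0.75·0.3883 / (0.75·0.3883 + 0.3·0.6117) ≈ 0.6135
After a diagnostic test='negative': P(infected) = 0.3·0.6135 / (0.3·0.6135 + 0.45·0.3865) ≈ 0.5141
After a diagnostic test='negative': P(infected) = 0.3·0.5141 / (0.3·0.5141 + 0.45·0.4859) ≈ 0.4137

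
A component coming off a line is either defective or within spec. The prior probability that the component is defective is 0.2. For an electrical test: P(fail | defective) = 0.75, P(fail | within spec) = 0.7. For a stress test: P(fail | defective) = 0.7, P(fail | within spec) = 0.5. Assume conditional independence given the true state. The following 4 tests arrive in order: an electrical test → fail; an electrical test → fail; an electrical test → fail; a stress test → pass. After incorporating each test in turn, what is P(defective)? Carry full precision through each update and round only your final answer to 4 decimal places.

After an electrical test='fail': P(defective) = 0.75·0.2000 / (0.75·0.2000 + 0.7·0.8000) ≈ 0.2113
After an electrical test='fail': P(defective) = 0.75·0.2113 / (0.75·0.2113 + 0.7·0.7887) ≈ 0.2230
After an electrical test='fail': P(defective) = 0.75·0.2230 / (0.75·0.2230 + 0.7·0.7770) ≈ 0.2352
After a stress test='pass': P(defective) = 0.3·0.2352 / (0.3·0.2352 + 0.5·0.7648) ≈ 0.1558

0.1558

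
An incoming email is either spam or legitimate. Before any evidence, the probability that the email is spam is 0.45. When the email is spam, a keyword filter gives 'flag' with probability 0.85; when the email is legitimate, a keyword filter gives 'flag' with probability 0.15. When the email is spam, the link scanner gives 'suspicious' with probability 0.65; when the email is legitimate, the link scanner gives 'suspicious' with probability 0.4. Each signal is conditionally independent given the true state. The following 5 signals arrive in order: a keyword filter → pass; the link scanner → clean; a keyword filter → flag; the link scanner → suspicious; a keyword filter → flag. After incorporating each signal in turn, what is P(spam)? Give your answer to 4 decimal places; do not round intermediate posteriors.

0.8146

After a keyword filter='pass': P(spam) = 0.15·0.4500 / (0.15·0.4500 + 0.85·0.5500) ≈ 0.1262
After the link scanner='clean': P(spam) = 0.35·0.1262 / (0.35·0.1262 + 0.6·0.8738) ≈ 0.0777
After a keyword filter='flag': P(spam) = 0.85·0.0777 / (0.85·0.0777 + 0.15·0.9223) ≈ 0.3231
After the link scanner='suspicious': P(spam) = 0.65·0.3231 / (0.65·0.3231 + 0.4·0.6769) ≈ 0.4368
After a keyword filter='flag': P(spam) = 0.85·0.4368 / (0.85·0.4368 + 0.15·0.5632) ≈ 0.8146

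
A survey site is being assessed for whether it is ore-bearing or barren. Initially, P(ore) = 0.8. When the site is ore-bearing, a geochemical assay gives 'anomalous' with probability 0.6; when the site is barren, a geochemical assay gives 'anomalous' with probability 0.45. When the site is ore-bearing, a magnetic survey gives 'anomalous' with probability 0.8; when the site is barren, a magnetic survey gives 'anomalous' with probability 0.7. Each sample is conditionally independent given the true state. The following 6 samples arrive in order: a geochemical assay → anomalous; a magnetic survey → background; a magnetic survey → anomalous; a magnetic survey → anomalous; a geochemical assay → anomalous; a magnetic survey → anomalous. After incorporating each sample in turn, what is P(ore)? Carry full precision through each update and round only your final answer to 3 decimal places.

Apply Bayes' rule sequentially, carrying P(ore) forward.
After a geochemical assay='anomalous': P(ore) = 0.6·0.8000 / (0.6·0.8000 + 0.45·0.2000) ≈ 0.8421
After a magnetic survey='background': P(ore) = 0.2·0.8421 / (0.2·0.8421 + 0.3·0.1579) ≈ 0.7805
After a magnetic survey='anomalous': P(ore) = 0.8·0.7805 / (0.8·0.7805 + 0.7·0.2195) ≈ 0.8025
After a magnetic survey='anomalous': P(ore) = 0.8·0.8025 / (0.8·0.8025 + 0.7·0.1975) ≈ 0.8228
After a geochemical assay='anomalous': P(ore) = 0.6·0.8228 / (0.6·0.8228 + 0.45·0.1772) ≈ 0.8610
After a magnetic survey='anomalous': P(ore) = 0.8·0.8610 / (0.8·0.8610 + 0.7·0.1390) ≈ 0.8762

0.876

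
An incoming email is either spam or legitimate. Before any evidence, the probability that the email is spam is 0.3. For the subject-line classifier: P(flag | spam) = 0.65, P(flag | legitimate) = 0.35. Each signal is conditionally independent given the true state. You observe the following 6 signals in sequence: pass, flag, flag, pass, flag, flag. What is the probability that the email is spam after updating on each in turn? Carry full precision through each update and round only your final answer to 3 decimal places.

Each posterior becomes the prior for the next update.
After 'pass': P(spam) = 0.35·0.3000 / (0.35·0.3000 + 0.65·0.7000) ≈ 0.1875
After 'flag': P(spam) = 0.65·0.1875 / (0.65·0.1875 + 0.35·0.8125) ≈ 0.3000
After 'flag': P(spam) = 0.65·0.3000 / (0.65·0.3000 + 0.35·0.7000) ≈ 0.4432
After 'pass': P(spam) = 0.35·0.4432 / (0.35·0.4432 + 0.65·0.5568) ≈ 0.3000
After 'flag': P(spam) = 0.65·0.3000 / (0.65·0.3000 + 0.35·0.7000) ≈ 0.4432
After 'flag': P(spam) = 0.65·0.4432 / (0.65·0.4432 + 0.35·0.5568) ≈ 0.5965

0.596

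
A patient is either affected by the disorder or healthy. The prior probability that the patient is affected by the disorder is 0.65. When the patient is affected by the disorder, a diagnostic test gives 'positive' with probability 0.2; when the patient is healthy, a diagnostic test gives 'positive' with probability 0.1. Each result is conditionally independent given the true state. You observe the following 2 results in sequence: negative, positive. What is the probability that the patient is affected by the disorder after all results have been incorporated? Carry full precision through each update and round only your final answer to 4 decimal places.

0.7675

After 'negative': P(affected) = 0.8·0.6500 / (0.8·0.6500 + 0.9·0.3500) ≈ 0.6228
After 'positive': P(affected) = 0.2·0.6228 / (0.2·0.6228 + 0.1·0.3772) ≈ 0.7675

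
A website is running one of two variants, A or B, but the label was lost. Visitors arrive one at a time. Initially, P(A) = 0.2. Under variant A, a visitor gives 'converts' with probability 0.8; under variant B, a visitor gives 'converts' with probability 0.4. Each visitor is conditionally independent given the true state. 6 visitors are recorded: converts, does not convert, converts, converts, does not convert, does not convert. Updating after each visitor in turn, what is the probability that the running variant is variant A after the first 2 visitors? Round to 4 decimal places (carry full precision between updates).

0.1429

After 'converts': P(A) = 0.8·0.2000 / (0.8·0.2000 + 0.4·0.8000) ≈ 0.3333
After 'does not convert': P(A) = 0.2·0.3333 / (0.2·0.3333 + 0.6·0.6667) ≈ 0.1429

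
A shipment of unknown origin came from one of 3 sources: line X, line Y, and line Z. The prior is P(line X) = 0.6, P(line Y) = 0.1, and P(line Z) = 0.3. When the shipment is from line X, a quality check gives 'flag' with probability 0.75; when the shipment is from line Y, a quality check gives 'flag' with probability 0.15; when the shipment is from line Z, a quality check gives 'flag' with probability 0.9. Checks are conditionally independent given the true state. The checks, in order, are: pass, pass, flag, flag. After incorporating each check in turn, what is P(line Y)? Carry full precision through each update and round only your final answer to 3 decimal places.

After 'pass': normaliser = 0.25·0.6000 + 0.85·0.1000 + 0.1·0.3000; P(line X) ≈ 0.5660, P(line Y) ≈ 0.3208, P(line Z) ≈ 0.1132
After 'pass': normaliser = 0.25·0.5660 + 0.85·0.3208 + 0.1·0.1132; P(line X) ≈ 0.3326, P(line Y) ≈ 0.6408, P(line Z) ≈ 0.0266
After 'flag': normaliser = 0.75·0.3326 + 0.15·0.6408 + 0.9·0.0266; P(line X) ≈ 0.6751, P(line Y) ≈ 0.2601, P(line Z) ≈ 0.0648
After 'flag': normaliser = 0.75·0.6751 + 0.15·0.2601 + 0.9·0.0648; P(line X) ≈ 0.8387, P(line Y) ≈ 0.0646, P(line Z) ≈ 0.0966

0.065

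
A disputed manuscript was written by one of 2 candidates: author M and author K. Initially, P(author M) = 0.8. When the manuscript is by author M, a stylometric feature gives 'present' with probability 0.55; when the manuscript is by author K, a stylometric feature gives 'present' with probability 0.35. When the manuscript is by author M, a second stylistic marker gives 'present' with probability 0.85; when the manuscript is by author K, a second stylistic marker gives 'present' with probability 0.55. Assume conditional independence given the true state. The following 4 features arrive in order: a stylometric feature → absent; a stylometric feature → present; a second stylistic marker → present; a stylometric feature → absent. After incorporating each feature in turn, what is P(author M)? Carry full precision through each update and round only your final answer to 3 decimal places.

Each posterior becomes the prior for the next update.
After a stylometric feature='absent': P(author M) = 0.45·0.8000 / (0.45·0.8000 + 0.65·0.2000) ≈ 0.7347
After a stylometric feature='present': P(author M) = 0.55·0.7347 / (0.55·0.7347 + 0.35·0.2653) ≈ 0.8131
After a second stylistic marker='present': P(author M) = 0.85·0.8131 / (0.85·0.8131 + 0.55·0.1869) ≈ 0.8706
After a stylometric feature='absent': P(author M) = 0.45·0.8706 / (0.45·0.8706 + 0.65·0.1294) ≈ 0.8232

0.823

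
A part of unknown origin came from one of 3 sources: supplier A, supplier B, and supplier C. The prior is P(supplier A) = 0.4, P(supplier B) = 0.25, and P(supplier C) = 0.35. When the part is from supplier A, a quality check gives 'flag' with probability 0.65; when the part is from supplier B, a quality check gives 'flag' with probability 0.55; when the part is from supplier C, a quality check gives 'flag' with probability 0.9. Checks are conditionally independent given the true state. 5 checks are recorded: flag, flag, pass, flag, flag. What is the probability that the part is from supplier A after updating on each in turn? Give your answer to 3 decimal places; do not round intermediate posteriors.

0.429

After 'flag': normaliser = 0.65·0.4000 + 0.55·0.2500 + 0.9·0.3500; P(supplier A) ≈ 0.3649, P(supplier B) ≈ 0.1930, P(supplier C) ≈ 0.4421
After 'flag': normaliser = 0.65·0.3649 + 0.55·0.1930 + 0.9·0.4421; P(supplier A) ≈ 0.3200, P(supplier B) ≈ 0.1432, P(supplier C) ≈ 0.5368
After 'pass': normaliser = 0.35·0.3200 + 0.45·0.1432 + 0.1·0.5368; P(supplier A) ≈ 0.4867, P(supplier B) ≈ 0.2800, P(supplier C) ≈ 0.2333
After 'flag': normaliser = 0.65·0.4867 + 0.55·0.2800 + 0.9·0.2333; P(supplier A) ≈ 0.4650, P(supplier B) ≈ 0.2264, P(supplier C) ≈ 0.3086
After 'flag': normaliser = 0.65·0.4650 + 0.55·0.2264 + 0.9·0.3086; P(supplier A) ≈ 0.4290, P(supplier B) ≈ 0.1767, P(supplier C) ≈ 0.3942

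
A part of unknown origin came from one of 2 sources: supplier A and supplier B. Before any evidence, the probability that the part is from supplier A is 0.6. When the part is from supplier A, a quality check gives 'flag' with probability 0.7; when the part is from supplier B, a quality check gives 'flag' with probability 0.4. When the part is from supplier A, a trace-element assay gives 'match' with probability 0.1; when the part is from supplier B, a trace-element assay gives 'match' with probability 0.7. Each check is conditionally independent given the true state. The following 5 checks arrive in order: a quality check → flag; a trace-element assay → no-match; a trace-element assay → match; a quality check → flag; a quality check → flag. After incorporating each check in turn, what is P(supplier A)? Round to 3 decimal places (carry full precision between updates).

Each posterior becomes the prior for the next update.
After a quality check='flag': P(supplier A) = 0.7·0.6000 / (0.7·0.6000 + 0.4·0.4000) ≈ 0.7241
After a trace-element assay='no-match': P(supplier A) = 0.9·0.7241 / (0.9·0.7241 + 0.3·0.2759) ≈ 0.8873
After a trace-element assay='match': P(supplier A) = 0.1·0.8873 / (0.1·0.8873 + 0.7·0.1127) ≈ 0.5294
After a quality check='flag': P(supplier A) = 0.7·0.5294 / (0.7·0.5294 + 0.4·0.4706) ≈ 0.6632
After a quality check='flag': P(supplier A) = 0.7·0.6632 / (0.7·0.6632 + 0.4·0.3368) ≈ 0.7750

0.775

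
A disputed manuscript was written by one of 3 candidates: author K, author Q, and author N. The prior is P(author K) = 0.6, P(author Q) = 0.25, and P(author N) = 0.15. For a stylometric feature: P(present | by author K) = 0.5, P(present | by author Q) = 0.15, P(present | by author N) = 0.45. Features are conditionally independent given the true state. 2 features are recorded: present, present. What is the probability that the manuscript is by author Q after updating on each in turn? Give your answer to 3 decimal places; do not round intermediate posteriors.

0.030

After 'present': normaliser = 0.5·0.6000 + 0.15·0.2500 + 0.45·0.1500; P(author K) ≈ 0.7407, P(author Q) ≈ 0.0926, P(author N) ≈ 0.1667
After 'present': normaliser = 0.5·0.7407 + 0.15·0.0926 + 0.45·0.1667; P(author K) ≈ 0.8065, P(author Q) ≈ 0.0302, P(author N) ≈ 0.1633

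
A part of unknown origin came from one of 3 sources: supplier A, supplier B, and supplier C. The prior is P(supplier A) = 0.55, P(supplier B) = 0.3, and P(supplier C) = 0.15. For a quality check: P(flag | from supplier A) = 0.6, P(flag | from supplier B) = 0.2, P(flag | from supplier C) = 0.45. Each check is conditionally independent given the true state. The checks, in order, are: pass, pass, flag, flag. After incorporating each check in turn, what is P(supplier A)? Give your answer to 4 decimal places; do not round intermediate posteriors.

Apply Bayes' rule sequentially, carrying P(supplier A) forward.
After 'pass': normaliser = 0.4·0.5500 + 0.8·0.3000 + 0.55·0.1500; P(supplier A) ≈ 0.4055, P(supplier B) ≈ 0.4424, P(supplier C) ≈ 0.1521
After 'pass': normaliser = 0.4·0.4055 + 0.8·0.4424 + 0.55·0.1521; P(supplier A) ≈ 0.2705, P(supplier B) ≈ 0.5901, P(supplier C) ≈ 0.1395
After 'flag': normaliser = 0.6·0.2705 + 0.2·0.5901 + 0.45·0.1395; P(supplier A) ≈ 0.4730, P(supplier B) ≈ 0.3440, P(supplier C) ≈ 0.1829
After 'flag': normaliser = 0.6·0.4730 + 0.2·0.3440 + 0.45·0.1829; P(supplier A) ≈ 0.6525, P(supplier B) ≈ 0.1582, P(supplier C) ≈ 0.1893

0.6525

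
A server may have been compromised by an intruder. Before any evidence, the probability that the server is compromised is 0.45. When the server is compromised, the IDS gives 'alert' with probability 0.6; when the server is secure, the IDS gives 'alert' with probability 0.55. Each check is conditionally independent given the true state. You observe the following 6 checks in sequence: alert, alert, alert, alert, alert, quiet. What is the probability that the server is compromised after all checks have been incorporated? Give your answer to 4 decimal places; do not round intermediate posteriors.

After 'alert': P(compromised) = 0.6·0.4500 / (0.6·0.4500 + 0.55·0.5500) ≈ 0.4716
After 'alert': P(compromised) = 0.6·0.4716 / (0.6·0.4716 + 0.55·0.5284) ≈ 0.4933
After 'alert': P(compromised) = 0.6·0.4933 / (0.6·0.4933 + 0.55·0.5067) ≈ 0.5151
After 'alert': P(compromised) = 0.6·0.5151 / (0.6·0.5151 + 0.55·0.4849) ≈ 0.5368
After 'alert': P(compromised) = 0.6·0.5368 / (0.6·0.5368 + 0.55·0.4632) ≈ 0.5583
After 'quiet': P(compromised) = 0.4·0.5583 / (0.4·0.5583 + 0.45·0.4417) ≈ 0.5291

0.5291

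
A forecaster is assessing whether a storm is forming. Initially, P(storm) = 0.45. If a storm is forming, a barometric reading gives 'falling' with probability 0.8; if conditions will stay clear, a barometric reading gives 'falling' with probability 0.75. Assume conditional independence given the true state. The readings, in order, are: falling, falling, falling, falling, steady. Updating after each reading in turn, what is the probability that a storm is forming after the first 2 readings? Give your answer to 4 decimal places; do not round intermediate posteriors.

0.4821

After 'falling': P(storm) = 0.8·0.4500 / (0.8·0.4500 + 0.75·0.5500) ≈ 0.4660
After 'falling': P(storm) = 0.8·0.4660 / (0.8·0.4660 + 0.75·0.5340) ≈ 0.4821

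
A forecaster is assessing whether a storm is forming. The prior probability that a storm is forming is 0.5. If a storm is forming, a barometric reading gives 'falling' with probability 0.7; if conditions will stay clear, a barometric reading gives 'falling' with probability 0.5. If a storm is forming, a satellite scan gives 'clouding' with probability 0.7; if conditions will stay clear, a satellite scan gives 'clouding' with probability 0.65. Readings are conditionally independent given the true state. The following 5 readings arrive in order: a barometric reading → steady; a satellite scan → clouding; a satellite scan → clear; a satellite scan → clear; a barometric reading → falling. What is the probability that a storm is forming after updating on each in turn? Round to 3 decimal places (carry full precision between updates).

0.399

After a barometric reading='steady': P(storm) = 0.3·0.5000 / (0.3·0.5000 + 0.5·0.5000) ≈ 0.3750
After a satellite scan='clouding': P(storm) = 0.7·0.3750 / (0.7·0.3750 + 0.65·0.6250) ≈ 0.3925
After a satellite scan='clear': P(storm) = 0.3·0.3925 / (0.3·0.3925 + 0.35·0.6075) ≈ 0.3564
After a satellite scan='clear': P(storm) = 0.3·0.3564 / (0.3·0.3564 + 0.35·0.6436) ≈ 0.3219
After a barometric reading='falling': P(storm) = 0.7·0.3219 / (0.7·0.3219 + 0.5·0.6781) ≈ 0.3993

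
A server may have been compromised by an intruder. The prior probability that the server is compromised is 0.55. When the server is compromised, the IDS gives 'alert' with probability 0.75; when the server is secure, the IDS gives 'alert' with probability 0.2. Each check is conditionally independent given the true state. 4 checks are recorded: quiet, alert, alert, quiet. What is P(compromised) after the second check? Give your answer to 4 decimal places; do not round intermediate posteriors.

After 'quiet': P(compromised) = 0.25·0.5500 / (0.25·0.5500 + 0.8·0.4500) ≈ 0.2764
After 'alert': P(compromised) = 0.75·0.2764 / (0.75·0.2764 + 0.2·0.7236) ≈ 0.5889

0.5889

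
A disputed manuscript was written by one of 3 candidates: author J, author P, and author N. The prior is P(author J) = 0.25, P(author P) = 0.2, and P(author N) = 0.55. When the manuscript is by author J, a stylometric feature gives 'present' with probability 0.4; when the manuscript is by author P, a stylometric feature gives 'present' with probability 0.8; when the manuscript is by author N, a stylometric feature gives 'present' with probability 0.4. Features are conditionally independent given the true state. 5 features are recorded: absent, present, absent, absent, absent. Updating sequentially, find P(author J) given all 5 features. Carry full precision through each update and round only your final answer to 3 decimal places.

0.311

After 'absent': normaliser = 0.6·0.2500 + 0.2·0.2000 + 0.6·0.5500; P(author J) ≈ 0.2885, P(author P) ≈ 0.0769, P(author N) ≈ 0.6346
After 'present': normaliser = 0.4·0.2885 + 0.8·0.0769 + 0.4·0.6346; P(author J) ≈ 0.2679, P(author P) ≈ 0.1429, P(author N) ≈ 0.5893
After 'absent': normaliser = 0.6·0.2679 + 0.2·0.1429 + 0.6·0.5893; P(author J) ≈ 0.2961, P(author P) ≈ 0.0526, P(author N) ≈ 0.6513
After 'absent': normaliser = 0.6·0.2961 + 0.2·0.0526 + 0.6·0.6513; P(author J) ≈ 0.3068, P(author P) ≈ 0.0182, P(author N) ≈ 0.6750
After 'absent': normaliser = 0.6·0.3068 + 0.2·0.0182 + 0.6·0.6750; P(author J) ≈ 0.3106, P(author P) ≈ 0.0061, P(author N) ≈ 0.6833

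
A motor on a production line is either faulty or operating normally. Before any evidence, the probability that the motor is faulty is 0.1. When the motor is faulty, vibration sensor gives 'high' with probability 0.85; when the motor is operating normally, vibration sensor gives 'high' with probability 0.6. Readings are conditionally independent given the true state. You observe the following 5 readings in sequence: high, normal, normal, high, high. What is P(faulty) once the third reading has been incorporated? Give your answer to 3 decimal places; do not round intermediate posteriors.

0.022

After 'high': P(faulty) = 0.85·0.1000 / (0.85·0.1000 + 0.6·0.9000) ≈ 0.1360
After 'normal': P(faulty) = 0.15·0.1360 / (0.15·0.1360 + 0.4·0.8640) ≈ 0.0557
After 'normal': P(faulty) = 0.15·0.0557 / (0.15·0.0557 + 0.4·0.9443) ≈ 0.0217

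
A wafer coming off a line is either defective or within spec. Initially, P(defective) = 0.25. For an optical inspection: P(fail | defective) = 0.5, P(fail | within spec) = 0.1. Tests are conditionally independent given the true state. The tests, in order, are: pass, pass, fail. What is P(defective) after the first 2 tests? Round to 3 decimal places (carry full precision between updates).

Each posterior becomes the prior for the next update.
After 'pass': P(defective) = 0.5·0.2500 / (0.5·0.2500 + 0.9·0.7500) ≈ 0.1562
After 'pass': P(defective) = 0.5·0.1562 / (0.5·0.1562 + 0.9·0.8438) ≈ 0.0933

0.093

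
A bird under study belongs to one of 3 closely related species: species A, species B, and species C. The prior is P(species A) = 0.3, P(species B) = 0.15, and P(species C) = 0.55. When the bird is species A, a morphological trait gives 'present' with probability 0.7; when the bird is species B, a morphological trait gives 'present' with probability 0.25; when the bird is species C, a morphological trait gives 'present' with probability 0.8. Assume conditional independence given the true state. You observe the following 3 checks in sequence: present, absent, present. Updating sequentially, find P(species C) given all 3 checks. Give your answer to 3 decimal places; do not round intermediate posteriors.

Apply Bayes' rule sequentially, carrying P(species C) forward.
After 'present': normaliser = 0.7·0.3000 + 0.25·0.1500 + 0.8·0.5500; P(species A) ≈ 0.3055, P(species B) ≈ 0.0545, P(species C) ≈ 0.6400
After 'absent': normaliser = 0.3·0.3055 + 0.75·0.0545 + 0.2·0.6400; P(species A) ≈ 0.3517, P(species B) ≈ 0.1570, P(species C) ≈ 0.4913
After 'present': normaliser = 0.7·0.3517 + 0.25·0.1570 + 0.8·0.4913; P(species A) ≈ 0.3629, P(species B) ≈ 0.0579, P(species C) ≈ 0.5793

0.579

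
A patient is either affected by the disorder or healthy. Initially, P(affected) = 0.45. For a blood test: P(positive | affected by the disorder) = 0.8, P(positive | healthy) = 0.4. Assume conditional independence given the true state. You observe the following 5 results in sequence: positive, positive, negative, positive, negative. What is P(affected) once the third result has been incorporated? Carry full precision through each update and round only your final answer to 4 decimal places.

After 'positive': P(affected) = 0.8·0.4500 / (0.8·0.4500 + 0.4·0.5500) ≈ 0.6207
After 'positive': P(affected) = 0.8·0.6207 / (0.8·0.6207 + 0.4·0.3793) ≈ 0.7660
After 'negative': P(affected) = 0.2·0.7660 / (0.2·0.7660 + 0.6·0.2340) ≈ 0.5217

0.5217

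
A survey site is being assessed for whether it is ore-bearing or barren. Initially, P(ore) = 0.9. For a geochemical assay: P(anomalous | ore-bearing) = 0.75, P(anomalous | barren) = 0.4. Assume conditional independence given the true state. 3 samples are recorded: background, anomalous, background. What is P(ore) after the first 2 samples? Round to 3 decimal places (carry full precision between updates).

0.875

After 'background': P(ore) = 0.25·0.9000 / (0.25·0.9000 + 0.6·0.1000) ≈ 0.7895
After 'anomalous': P(ore) = 0.75·0.7895 / (0.75·0.7895 + 0.4·0.2105) ≈ 0.8755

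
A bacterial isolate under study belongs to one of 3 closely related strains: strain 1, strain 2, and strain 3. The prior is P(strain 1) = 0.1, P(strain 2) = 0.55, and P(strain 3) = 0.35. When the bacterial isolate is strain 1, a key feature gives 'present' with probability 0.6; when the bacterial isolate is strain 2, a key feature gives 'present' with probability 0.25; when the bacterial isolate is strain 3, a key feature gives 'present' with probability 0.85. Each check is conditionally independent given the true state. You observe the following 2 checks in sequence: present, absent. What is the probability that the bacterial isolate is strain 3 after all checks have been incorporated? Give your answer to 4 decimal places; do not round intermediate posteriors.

0.2598

Apply Bayes' rule sequentially, carrying P(strain 3) forward.
After 'present': normaliser = 0.6·0.1000 + 0.25·0.5500 + 0.85·0.3500; P(strain 1) ≈ 0.1212, P(strain 2) ≈ 0.2778, P(strain 3) ≈ 0.6010
After 'absent': normaliser = 0.4·0.1212 + 0.75·0.2778 + 0.15·0.6010; P(strain 1) ≈ 0.1397, P(strain 2) ≈ 0.6004, P(strain 3) ≈ 0.2598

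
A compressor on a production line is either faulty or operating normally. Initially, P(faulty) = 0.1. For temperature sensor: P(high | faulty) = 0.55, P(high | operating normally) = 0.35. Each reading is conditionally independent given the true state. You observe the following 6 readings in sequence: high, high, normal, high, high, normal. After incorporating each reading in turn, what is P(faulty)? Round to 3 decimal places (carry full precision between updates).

Apply Bayes' rule sequentially, carrying P(faulty) forward.
After 'high': P(faulty) = 0.55·0.1000 / (0.55·0.1000 + 0.35·0.9000) ≈ 0.1486
After 'high': P(faulty) = 0.55·0.1486 / (0.55·0.1486 + 0.35·0.8514) ≈ 0.2153
After 'normal': P(faulty) = 0.45·0.2153 / (0.45·0.2153 + 0.65·0.7847) ≈ 0.1596
After 'high': P(faulty) = 0.55·0.1596 / (0.55·0.1596 + 0.35·0.8404) ≈ 0.2299
After 'high': P(faulty) = 0.55·0.2299 / (0.55·0.2299 + 0.35·0.7701) ≈ 0.3193
After 'normal': P(faulty) = 0.45·0.3193 / (0.45·0.3193 + 0.65·0.6807) ≈ 0.2451

0.245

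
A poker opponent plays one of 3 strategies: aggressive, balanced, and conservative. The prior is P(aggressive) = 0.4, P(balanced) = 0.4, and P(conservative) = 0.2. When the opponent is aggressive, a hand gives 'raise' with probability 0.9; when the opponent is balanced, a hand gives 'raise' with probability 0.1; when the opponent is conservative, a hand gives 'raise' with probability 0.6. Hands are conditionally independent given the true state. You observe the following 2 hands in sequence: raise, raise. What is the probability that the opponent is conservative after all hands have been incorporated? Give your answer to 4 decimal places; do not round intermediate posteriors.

After 'raise': normaliser = 0.9·0.4000 + 0.1·0.4000 + 0.6·0.2000; P(aggressive) ≈ 0.6923, P(balanced) ≈ 0.0769, P(conservative) ≈ 0.2308
After 'raise': normaliser = 0.9·0.6923 + 0.1·0.0769 + 0.6·0.2308; P(aggressive) ≈ 0.8100, P(balanced) ≈ 0.0100, P(conservative) ≈ 0.1800

0.1800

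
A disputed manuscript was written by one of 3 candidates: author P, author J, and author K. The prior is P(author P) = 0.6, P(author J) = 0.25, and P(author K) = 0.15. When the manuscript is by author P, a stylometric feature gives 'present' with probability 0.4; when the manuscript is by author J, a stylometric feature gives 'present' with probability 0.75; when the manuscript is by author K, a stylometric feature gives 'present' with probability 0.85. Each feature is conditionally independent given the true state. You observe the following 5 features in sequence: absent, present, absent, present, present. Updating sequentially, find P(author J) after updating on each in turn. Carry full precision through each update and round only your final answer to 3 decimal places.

Each posterior becomes the prior for the next update.
After 'absent': normaliser = 0.6·0.6000 + 0.25·0.2500 + 0.15·0.1500; P(author P) ≈ 0.8090, P(author J) ≈ 0.1404, P(author K) ≈ 0.0506
After 'present': normaliser = 0.4·0.8090 + 0.75·0.1404 + 0.85·0.0506; P(author P) ≈ 0.6857, P(author J) ≈ 0.2232, P(author K) ≈ 0.0911
After 'absent': normaliser = 0.6·0.6857 + 0.25·0.2232 + 0.15·0.0911; P(author P) ≈ 0.8556, P(author J) ≈ 0.1160, P(author K) ≈ 0.0284
After 'present': normaliser = 0.4·0.8556 + 0.75·0.1160 + 0.85·0.0284; P(author P) ≈ 0.7548, P(author J) ≈ 0.1920, P(author K) ≈ 0.0533
After 'present': normaliser = 0.4·0.7548 + 0.75·0.1920 + 0.85·0.0533; P(author P) ≈ 0.6147, P(author J) ≈ 0.2931, P(author K) ≈ 0.0922

0.293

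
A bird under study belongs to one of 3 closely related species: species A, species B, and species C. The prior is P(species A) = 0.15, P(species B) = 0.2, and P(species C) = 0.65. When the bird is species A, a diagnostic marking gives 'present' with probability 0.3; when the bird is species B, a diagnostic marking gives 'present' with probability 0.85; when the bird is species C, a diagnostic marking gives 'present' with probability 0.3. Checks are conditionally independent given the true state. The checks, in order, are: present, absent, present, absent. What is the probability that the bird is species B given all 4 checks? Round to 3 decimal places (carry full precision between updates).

0.084

Each posterior becomes the prior for the next update.
After 'present': normaliser = 0.3·0.1500 + 0.85·0.2000 + 0.3·0.6500; P(species A) ≈ 0.1098, P(species B) ≈ 0.4146, P(species C) ≈ 0.4756
After 'absent': normaliser = 0.7·0.1098 + 0.15·0.4146 + 0.7·0.4756; P(species A) ≈ 0.1628, P(species B) ≈ 0.1318, P(species C) ≈ 0.7054
After 'present': normaliser = 0.3·0.1628 + 0.85·0.1318 + 0.3·0.7054; P(species A) ≈ 0.1311, P(species B) ≈ 0.3007, P(species C) ≈ 0.5682
After 'absent': normaliser = 0.7·0.1311 + 0.15·0.3007 + 0.7·0.5682; P(species A) ≈ 0.1717, P(species B) ≈ 0.0844, P(species C) ≈ 0.7439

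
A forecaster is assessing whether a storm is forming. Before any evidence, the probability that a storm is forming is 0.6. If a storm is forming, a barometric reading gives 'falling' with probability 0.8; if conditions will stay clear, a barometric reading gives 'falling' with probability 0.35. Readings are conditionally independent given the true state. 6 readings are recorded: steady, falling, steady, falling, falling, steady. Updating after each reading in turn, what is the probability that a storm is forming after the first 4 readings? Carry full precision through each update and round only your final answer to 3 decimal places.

After 'steady': P(storm) = 0.2·0.6000 / (0.2·0.6000 + 0.65·0.4000) ≈ 0.3158
After 'falling': P(storm) = 0.8·0.3158 / (0.8·0.3158 + 0.35·0.6842) ≈ 0.5134
After 'steady': P(storm) = 0.2·0.5134 / (0.2·0.5134 + 0.65·0.4866) ≈ 0.2451
After 'falling': P(storm) = 0.8·0.2451 / (0.8·0.2451 + 0.35·0.7549) ≈ 0.4259

0.426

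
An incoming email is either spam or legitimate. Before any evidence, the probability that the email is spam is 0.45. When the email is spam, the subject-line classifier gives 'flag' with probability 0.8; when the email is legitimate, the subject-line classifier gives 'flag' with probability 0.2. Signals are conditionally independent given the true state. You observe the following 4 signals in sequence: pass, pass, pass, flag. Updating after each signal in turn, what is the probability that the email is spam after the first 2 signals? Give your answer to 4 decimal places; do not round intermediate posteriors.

Each posterior becomes the prior for the next update.
After 'pass': P(spam) = 0.2·0.4500 / (0.2·0.4500 + 0.8·0.5500) ≈ 0.1698
After 'pass': P(spam) = 0.2·0.1698 / (0.2·0.1698 + 0.8·0.8302) ≈ 0.0486

0.0486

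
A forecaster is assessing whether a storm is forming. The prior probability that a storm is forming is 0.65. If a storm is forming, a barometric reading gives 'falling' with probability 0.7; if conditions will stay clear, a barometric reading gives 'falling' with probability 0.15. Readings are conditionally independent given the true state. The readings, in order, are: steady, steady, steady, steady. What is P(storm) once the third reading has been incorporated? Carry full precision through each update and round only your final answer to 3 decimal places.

After 'steady': P(storm) = 0.3·0.6500 / (0.3·0.6500 + 0.85·0.3500) ≈ 0.3959
After 'steady': P(storm) = 0.3·0.3959 / (0.3·0.3959 + 0.85·0.6041) ≈ 0.1879
After 'steady': P(storm) = 0.3·0.1879 / (0.3·0.1879 + 0.85·0.8121) ≈ 0.0755

0.075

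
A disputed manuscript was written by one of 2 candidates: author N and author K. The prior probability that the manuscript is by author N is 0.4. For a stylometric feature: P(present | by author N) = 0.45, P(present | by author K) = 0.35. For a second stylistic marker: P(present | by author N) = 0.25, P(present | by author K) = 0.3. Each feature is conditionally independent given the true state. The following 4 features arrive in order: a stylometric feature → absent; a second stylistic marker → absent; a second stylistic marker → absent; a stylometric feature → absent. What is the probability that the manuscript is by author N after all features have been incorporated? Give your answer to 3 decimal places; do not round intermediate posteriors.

After a stylometric feature='absent': P(author N) = 0.55·0.4000 / (0.55·0.4000 + 0.65·0.6000) ≈ 0.3607
After a second stylistic marker='absent': P(author N) = 0.75·0.3607 / (0.75·0.3607 + 0.7·0.6393) ≈ 0.3767
After a second stylistic marker='absent': P(author N) = 0.75·0.3767 / (0.75·0.3767 + 0.7·0.6233) ≈ 0.3930
After a stylometric feature='absent': P(author N) = 0.55·0.3930 / (0.55·0.3930 + 0.65·0.6070) ≈ 0.3540

0.354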